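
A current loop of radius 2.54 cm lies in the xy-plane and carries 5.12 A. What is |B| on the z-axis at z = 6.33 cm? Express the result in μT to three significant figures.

On the axis of a circular loop, B = μ₀IR² / [2(R²+z²)^(3/2)].
R² + z² = (0.0254)² + (0.0633)² = 0.004652 m², and (R²+z²)^(3/2) = 3.17×10⁻⁴ m³.
B = (4π×10⁻⁷ × 5.12 × 0.0006452) / (2 × 3.17×10⁻⁴) = 6.54×10⁻⁶ T.

B ≈ 6.54 μT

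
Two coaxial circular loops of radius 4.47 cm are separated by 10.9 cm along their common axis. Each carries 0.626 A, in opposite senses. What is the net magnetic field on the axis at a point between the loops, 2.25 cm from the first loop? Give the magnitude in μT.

B ≈ 5.42 μT

Each loop contributes B = μ₀IR²/[2(R²+z²)^(3/2)] on the axis, with z measured from that loop.
Loop 1 (z = 0.0225 m): B₁ = 6.27×10⁻⁶ T. Loop 2 (z = 0.0865 m): B₂ = 8.51×10⁻⁷ T.
The fields oppose: B = |B₁ − B₂| = 5.42×10⁻⁶ T.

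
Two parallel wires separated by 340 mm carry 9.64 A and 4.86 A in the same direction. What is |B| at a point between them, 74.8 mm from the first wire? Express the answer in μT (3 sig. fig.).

Each long wire gives B = μ₀I/(2πd). Distances are d₁ = 0.0748 m and d₂ = 0.2652 m.
B₁ = 2.58×10⁻⁵ T, B₂ = 3.67×10⁻⁶ T.
Between parallel currents the two contributions point in opposite directions, so they subtract. B = |B₁ − B₂| = |2.58×10⁻⁵ − 3.67×10⁻⁶| = 2.21×10⁻⁵ T.

B ≈ 22.1 μT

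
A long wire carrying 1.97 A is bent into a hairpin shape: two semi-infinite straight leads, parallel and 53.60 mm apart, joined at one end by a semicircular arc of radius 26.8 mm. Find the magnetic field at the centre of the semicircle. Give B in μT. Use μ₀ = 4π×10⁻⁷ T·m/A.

B ≈ 37.8 μT

The semicircular arc contributes B_arc = μ₀I·π/(4πR) = μ₀I/(4R) = 2.31×10⁻⁵ T.
Each semi-infinite lead is at perpendicular distance R = 0.0268 m from the centre, with the perpendicular foot at its near end, so it contributes μ₀I/(4πR); both point the same way, together 1.47×10⁻⁵ T.
Arc and leads all point the same direction: B = 2.31×10⁻⁵ + 1.47×10⁻⁵ = 3.78×10⁻⁵ T.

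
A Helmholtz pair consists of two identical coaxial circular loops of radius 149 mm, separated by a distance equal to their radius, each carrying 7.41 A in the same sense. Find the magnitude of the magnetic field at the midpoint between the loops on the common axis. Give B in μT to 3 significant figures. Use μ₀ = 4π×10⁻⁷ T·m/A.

Each loop contributes B = μ₀IR²/[2(R²+z²)^(3/2)] on the axis, with z measured from that loop.
Loop 1 (z = 0.0745 m): B₁ = 2.24×10⁻⁵ T. Loop 2 (z = 0.0745 m): B₂ = 2.24×10⁻⁵ T.
The fields add: B = B₁ + B₂ = 4.47×10⁻⁵ T.

B ≈ 44.7 μT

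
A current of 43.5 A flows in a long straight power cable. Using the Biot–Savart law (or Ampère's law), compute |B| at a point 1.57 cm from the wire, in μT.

For an infinitely long straight wire, B = μ₀I/(2πd).
B = (4π×10⁻⁷ × 43.5) / (2π × 0.0157) = 5.54×10⁻⁴ T.

B ≈ 554 μT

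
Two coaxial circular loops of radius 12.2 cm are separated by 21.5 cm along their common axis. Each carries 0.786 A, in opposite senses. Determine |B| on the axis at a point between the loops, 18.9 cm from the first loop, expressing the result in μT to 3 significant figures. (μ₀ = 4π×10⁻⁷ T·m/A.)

Each loop contributes B = μ₀IR²/[2(R²+z²)^(3/2)] on the axis, with z measured from that loop.
Loop 1 (z = 0.189 m): B₁ = 6.46×10⁻⁷ T. Loop 2 (z = 0.026 m): B₂ = 3.79×10⁻⁶ T.
The fields oppose: B = |B₁ − B₂| = 3.14×10⁻⁶ T.

B ≈ 3.14 μT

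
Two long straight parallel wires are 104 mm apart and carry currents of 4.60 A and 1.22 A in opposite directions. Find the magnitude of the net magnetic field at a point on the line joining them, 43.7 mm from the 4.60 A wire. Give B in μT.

B ≈ 25.1 μT

Each long wire gives B = μ₀I/(2πd). Distances are d₁ = 0.0437 m and d₂ = 0.0603 m.
B₁ = 2.11×10⁻⁵ T, B₂ = 4.05×10⁻⁶ T.
Between antiparallel currents both contributions point the same way, so they add. B = B₁ + B₂ = 2.11×10⁻⁵ + 4.05×10⁻⁶ = 2.51×10⁻⁵ T.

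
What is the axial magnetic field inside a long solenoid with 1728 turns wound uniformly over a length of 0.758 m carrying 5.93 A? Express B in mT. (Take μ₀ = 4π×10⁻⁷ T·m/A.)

Inside a long solenoid, B = μ₀nI with n = 2280 turns/m.
B = 4π×10⁻⁷ × 2280 × 5.93 = 1.70×10⁻² T.

B ≈ 17.0 mT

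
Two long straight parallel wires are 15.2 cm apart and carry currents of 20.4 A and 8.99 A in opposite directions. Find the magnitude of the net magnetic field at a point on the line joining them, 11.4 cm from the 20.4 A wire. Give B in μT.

Each long wire gives B = μ₀I/(2πd). Distances are d₁ = 0.114 m and d₂ = 0.038 m.
B₁ = 3.58×10⁻⁵ T, B₂ = 4.73×10⁻⁵ T.
Between antiparallel currents both contributions point the same way, so they add. B = B₁ + B₂ = 3.58×10⁻⁵ + 4.73×10⁻⁵ = 8.31×10⁻⁵ T.

B ≈ 83.1 μT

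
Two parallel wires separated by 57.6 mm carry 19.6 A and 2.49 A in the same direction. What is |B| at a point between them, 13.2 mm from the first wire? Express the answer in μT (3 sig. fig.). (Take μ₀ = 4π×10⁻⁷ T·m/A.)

B ≈ 286 μT

Each long wire gives B = μ₀I/(2πd). Distances are d₁ = 0.0132 m and d₂ = 0.0444 m.
B₁ = 2.97×10⁻⁴ T, B₂ = 1.12×10⁻⁵ T.
Between parallel currents the two contributions point in opposite directions, so they subtract. B = |B₁ − B₂| = |2.97×10⁻⁴ − 1.12×10⁻⁵| = 2.86×10⁻⁴ T.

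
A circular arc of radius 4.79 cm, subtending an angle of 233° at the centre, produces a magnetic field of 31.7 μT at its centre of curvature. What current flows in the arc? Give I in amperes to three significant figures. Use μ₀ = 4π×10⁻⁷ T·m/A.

For a circular arc, B = μ₀Iφ/(4πR) with φ in radians; here φ = 4.067 rad.
So I = 4πRB/(μ₀φ) = 4π × 0.0479 × 3.17×10⁻⁵ / (4π×10⁻⁷ × 4.067) = 3.73 A.

I ≈ 3.73 A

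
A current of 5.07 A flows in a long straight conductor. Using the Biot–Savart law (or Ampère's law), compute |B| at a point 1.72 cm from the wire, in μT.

For an infinitely long straight wire, B = μ₀I/(2πd).
B = (4π×10⁻⁷ × 5.07) / (2π × 0.0172) = 5.90×10⁻⁵ T.

B ≈ 59.0 μT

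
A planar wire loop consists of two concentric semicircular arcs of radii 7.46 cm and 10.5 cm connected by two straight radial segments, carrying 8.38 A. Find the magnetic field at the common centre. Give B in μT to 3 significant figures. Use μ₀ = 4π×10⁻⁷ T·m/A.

The radial connectors point toward the centre, so dl × r̂ = 0 and they contribute nothing.
Each semicircle gives μ₀I/(4R): inner arc 3.53×10⁻⁵ T, outer arc 2.51×10⁻⁵ T.
The two arcs carry current in opposite angular senses, so their fields oppose: B = |3.53×10⁻⁵ − 2.51×10⁻⁵| = 1.02×10⁻⁵ T.

B ≈ 10.2 μT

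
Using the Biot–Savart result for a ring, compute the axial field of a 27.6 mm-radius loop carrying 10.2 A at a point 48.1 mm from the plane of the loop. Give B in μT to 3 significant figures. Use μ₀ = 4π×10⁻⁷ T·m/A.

On the axis of a circular loop, B = μ₀IR² / [2(R²+z²)^(3/2)].
R² + z² = (0.0276)² + (0.0481)² = 0.003075 m², and (R²+z²)^(3/2) = 1.71×10⁻⁴ m³.
B = (4π×10⁻⁷ × 10.2 × 0.0007618) / (2 × 1.71×10⁻⁴) = 2.86×10⁻⁵ T.

B ≈ 28.6 μT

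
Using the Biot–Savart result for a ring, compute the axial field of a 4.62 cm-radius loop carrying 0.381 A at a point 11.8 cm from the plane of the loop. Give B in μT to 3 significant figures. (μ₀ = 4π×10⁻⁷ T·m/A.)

B ≈ 0.251 μT

On the axis of a circular loop, B = μ₀IR² / [2(R²+z²)^(3/2)].
R² + z² = (0.0462)² + (0.118)² = 0.01606 m², and (R²+z²)^(3/2) = 2.03×10⁻³ m³.
B = (4π×10⁻⁷ × 0.381 × 0.002134) / (2 × 2.03×10⁻³) = 2.51×10⁻⁷ T.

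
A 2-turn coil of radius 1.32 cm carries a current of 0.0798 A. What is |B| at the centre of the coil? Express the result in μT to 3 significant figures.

B ≈ 7.60 μT

For an N-turn flat coil, B = Nμ₀I/(2R) with R = 0.0132 m.
B = 2 × 3.80×10⁻⁶ T = 7.60×10⁻⁶ T.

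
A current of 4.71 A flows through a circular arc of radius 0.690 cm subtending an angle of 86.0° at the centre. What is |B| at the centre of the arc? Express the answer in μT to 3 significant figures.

B ≈ 102 μT

The Biot–Savart field of a circular arc at its centre is B = μ₀Iφ/(4πR), with φ = 1.501 rad.
B = (4π×10⁻⁷ × 4.71 × 1.501) / (4π × 0.0069) = 1.02×10⁻⁴ T.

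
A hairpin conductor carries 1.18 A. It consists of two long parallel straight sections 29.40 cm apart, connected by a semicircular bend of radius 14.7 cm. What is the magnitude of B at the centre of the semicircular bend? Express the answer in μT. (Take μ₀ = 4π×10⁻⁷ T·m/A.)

B ≈ 4.13 μT

The semicircular arc contributes B_arc = μ₀I·π/(4πR) = μ₀I/(4R) = 2.52×10⁻⁶ T.
Each semi-infinite lead is at perpendicular distance R = 0.147 m from the centre, with the perpendicular foot at its near end, so it contributes μ₀I/(4πR); both point the same way, together 1.61×10⁻⁶ T.
Arc and leads all point the same direction: B = 2.52×10⁻⁶ + 1.61×10⁻⁶ = 4.13×10⁻⁶ T.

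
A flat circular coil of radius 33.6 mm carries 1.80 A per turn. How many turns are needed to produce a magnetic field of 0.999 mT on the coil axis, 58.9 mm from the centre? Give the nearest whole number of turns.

N = 244

For an N-turn coil, B = Nμ₀IR²/[2(R²+z²)^(3/2)]. A single turn gives B₁ = 4.09×10⁻⁶ T with R = 0.0336 m, z = 0.0589 m.
N = B/B₁ = 9.99×10⁻⁴ / 4.09×10⁻⁶ = 243.96.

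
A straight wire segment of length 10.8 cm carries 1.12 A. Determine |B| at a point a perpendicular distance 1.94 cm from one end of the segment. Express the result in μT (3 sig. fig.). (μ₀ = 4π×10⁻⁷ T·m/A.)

B ≈ 5.68 μT

For a finite straight segment, B = (μ₀I/4πd)(sinθ₁ + sinθ₂), where θ₁, θ₂ are the angles from the perpendicular to each end.
The perpendicular foot is at one end, so the two end-offsets along the wire are 0 and L = 0.108 m.
sinθ₁ = 0/√(0²+0.0194²) = 0.0000; sinθ₂ = 0.108/√(0.108²+0.0194²) = 0.9842.
B = (4π×10⁻⁷ × 1.12) / (4π × 0.0194) × (0.0000 + 0.9842) = 5.68×10⁻⁶ T.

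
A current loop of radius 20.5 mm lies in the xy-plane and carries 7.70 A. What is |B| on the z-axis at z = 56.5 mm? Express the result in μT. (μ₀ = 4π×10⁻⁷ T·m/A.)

B ≈ 9.36 μT

On the axis of a circular loop, B = μ₀IR² / [2(R²+z²)^(3/2)].
R² + z² = (0.0205)² + (0.0565)² = 0.003613 m², and (R²+z²)^(3/2) = 2.17×10⁻⁴ m³.
B = (4π×10⁻⁷ × 7.70 × 0.0004203) / (2 × 2.17×10⁻⁴) = 9.36×10⁻⁶ T.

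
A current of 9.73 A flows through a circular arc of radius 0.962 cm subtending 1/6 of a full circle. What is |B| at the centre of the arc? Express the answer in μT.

B ≈ 106 μT

The Biot–Savart field of a circular arc at its centre is B = μ₀Iφ/(4πR), with φ = 1.047 rad.
B = (4π×10⁻⁷ × 9.73 × 1.047) / (4π × 0.00962) = 1.06×10⁻⁴ T.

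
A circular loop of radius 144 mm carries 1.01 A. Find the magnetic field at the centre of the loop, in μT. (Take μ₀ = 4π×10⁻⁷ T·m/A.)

At the centre of a circular loop the Biot–Savart law gives B = μ₀I/(2R).
B = (4π×10⁻⁷ × 1.01) / (2 × 0.144) = 4.41×10⁻⁶ T.

B ≈ 4.41 μT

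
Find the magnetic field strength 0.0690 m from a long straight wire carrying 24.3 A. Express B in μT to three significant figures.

B ≈ 70.4 μT

For an infinitely long straight wire, B = μ₀I/(2πd).
B = (4π×10⁻⁷ × 24.3) / (2π × 0.069) = 7.04×10⁻⁵ T.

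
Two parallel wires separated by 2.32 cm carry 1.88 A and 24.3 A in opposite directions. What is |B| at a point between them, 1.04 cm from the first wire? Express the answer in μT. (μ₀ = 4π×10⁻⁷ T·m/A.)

B ≈ 416 μT

Each long wire gives B = μ₀I/(2πd). Distances are d₁ = 0.0104 m and d₂ = 0.0128 m.
B₁ = 3.62×10⁻⁵ T, B₂ = 3.80×10⁻⁴ T.
Between antiparallel currents both contributions point the same way, so they add. B = B₁ + B₂ = 3.62×10⁻⁵ + 3.80×10⁻⁴ = 4.16×10⁻⁴ T.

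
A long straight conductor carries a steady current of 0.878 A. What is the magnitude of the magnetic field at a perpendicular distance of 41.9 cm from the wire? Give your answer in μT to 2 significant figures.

For an infinitely long straight wire, B = μ₀I/(2πd).
B = (4π×10⁻⁷ × 0.878) / (2π × 0.419) = 4.19×10⁻⁷ T.

B ≈ 0.42 μT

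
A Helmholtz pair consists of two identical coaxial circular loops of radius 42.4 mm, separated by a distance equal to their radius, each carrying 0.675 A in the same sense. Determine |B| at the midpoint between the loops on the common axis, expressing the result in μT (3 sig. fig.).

Each loop contributes B = μ₀IR²/[2(R²+z²)^(3/2)] on the axis, with z measured from that loop.
Loop 1 (z = 0.0212 m): B₁ = 7.16×10⁻⁶ T. Loop 2 (z = 0.0212 m): B₂ = 7.16×10⁻⁶ T.
The fields add: B = B₁ + B₂ = 1.43×10⁻⁵ T.

B ≈ 14.3 μT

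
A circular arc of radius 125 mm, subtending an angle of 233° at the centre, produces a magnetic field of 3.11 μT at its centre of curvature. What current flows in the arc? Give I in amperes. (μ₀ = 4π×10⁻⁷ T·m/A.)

I ≈ 0.956 A

For a circular arc, B = μ₀Iφ/(4πR) with φ in radians; here φ = 4.067 rad.
So I = 4πRB/(μ₀φ) = 4π × 0.125 × 3.11×10⁻⁶ / (4π×10⁻⁷ × 4.067) = 0.956 A.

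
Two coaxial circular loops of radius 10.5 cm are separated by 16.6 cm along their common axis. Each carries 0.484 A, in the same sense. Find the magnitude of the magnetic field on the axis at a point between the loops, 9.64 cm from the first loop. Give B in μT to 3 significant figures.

B ≈ 2.83 μT

Each loop contributes B = μ₀IR²/[2(R²+z²)^(3/2)] on the axis, with z measured from that loop.
Loop 1 (z = 0.0964 m): B₁ = 1.16×10⁻⁶ T. Loop 2 (z = 0.0696 m): B₂ = 1.68×10⁻⁶ T.
The fields add: B = B₁ + B₂ = 2.83×10⁻⁶ T.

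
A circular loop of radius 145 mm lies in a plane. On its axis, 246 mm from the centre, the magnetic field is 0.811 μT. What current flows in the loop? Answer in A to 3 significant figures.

I ≈ 1.43 A

On the axis of a loop, B = μ₀IR²/[2(R²+z²)^(3/2)], so I = 2B(R²+z²)^(3/2)/(μ₀R²).
R² + z² = 0.02102 + 0.06052 = 0.08154 m²; raised to 3/2 gives 2.33×10⁻² m³.
I = 2 × 8.11×10⁻⁷ × 2.33×10⁻² / (1.26×10⁻⁶ × 0.02102) = 1.43 A.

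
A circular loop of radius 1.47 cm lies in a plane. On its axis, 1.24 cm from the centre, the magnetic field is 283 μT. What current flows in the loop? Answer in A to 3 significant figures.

I ≈ 14.8 A

On the axis of a loop, B = μ₀IR²/[2(R²+z²)^(3/2)], so I = 2B(R²+z²)^(3/2)/(μ₀R²).
R² + z² = 0.0002161 + 0.0001538 = 0.0003699 m²; raised to 3/2 gives 7.11×10⁻⁶ m³.
I = 2 × 2.83×10⁻⁴ × 7.11×10⁻⁶ / (1.26×10⁻⁶ × 0.0002161) = 14.8 A.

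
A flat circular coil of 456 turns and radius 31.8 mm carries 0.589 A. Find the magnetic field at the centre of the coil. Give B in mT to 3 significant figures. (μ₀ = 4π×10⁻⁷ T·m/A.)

For an N-turn flat coil, B = Nμ₀I/(2R) with R = 0.0318 m.
B = 456 × 1.16×10⁻⁵ T = 5.31×10⁻³ T.

B ≈ 5.31 mT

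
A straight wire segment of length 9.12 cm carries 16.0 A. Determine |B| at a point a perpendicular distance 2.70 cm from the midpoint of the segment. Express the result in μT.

For a finite straight segment, B = (μ₀I/4πd)(sinθ₁ + sinθ₂), where θ₁, θ₂ are the angles from the perpendicular to each end.
The perpendicular from the point meets the wire at its midpoint, so each end is L/2 = 0.0456 m away along the wire.
sinθ₁ = 0.0456/√(0.0456²+0.027²) = 0.8605; sinθ₂ = 0.0456/√(0.0456²+0.027²) = 0.8605.
B = (4π×10⁻⁷ × 16.0) / (4π × 0.027) × (0.8605 + 0.8605) = 1.02×10⁻⁴ T.

B ≈ 102 μT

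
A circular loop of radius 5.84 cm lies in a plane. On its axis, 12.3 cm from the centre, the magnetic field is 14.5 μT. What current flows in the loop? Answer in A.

On the axis of a loop, B = μ₀IR²/[2(R²+z²)^(3/2)], so I = 2B(R²+z²)^(3/2)/(μ₀R²).
R² + z² = 0.003411 + 0.01513 = 0.01854 m²; raised to 3/2 gives 2.52×10⁻³ m³.
I = 2 × 1.45×10⁻⁵ × 2.52×10⁻³ / (1.26×10⁻⁶ × 0.003411) = 17.1 A.

I ≈ 17.1 A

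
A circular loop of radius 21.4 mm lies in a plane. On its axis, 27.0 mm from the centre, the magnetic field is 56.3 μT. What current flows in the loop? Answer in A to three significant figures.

I ≈ 8.00 A

On the axis of a loop, B = μ₀IR²/[2(R²+z²)^(3/2)], so I = 2B(R²+z²)^(3/2)/(μ₀R²).
R² + z² = 0.000458 + 0.000729 = 0.001187 m²; raised to 3/2 gives 4.09×10⁻⁵ m³.
I = 2 × 5.63×10⁻⁵ × 4.09×10⁻⁵ / (1.26×10⁻⁶ × 0.000458) = 8.00 A.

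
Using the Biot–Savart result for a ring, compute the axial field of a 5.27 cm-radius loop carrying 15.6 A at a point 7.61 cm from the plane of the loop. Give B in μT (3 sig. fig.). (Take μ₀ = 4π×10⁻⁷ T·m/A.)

On the axis of a circular loop, B = μ₀IR² / [2(R²+z²)^(3/2)].
R² + z² = (0.0527)² + (0.0761)² = 0.008568 m², and (R²+z²)^(3/2) = 7.93×10⁻⁴ m³.
B = (4π×10⁻⁷ × 15.6 × 0.002777) / (2 × 7.93×10⁻⁴) = 3.43×10⁻⁵ T.

B ≈ 34.3 μT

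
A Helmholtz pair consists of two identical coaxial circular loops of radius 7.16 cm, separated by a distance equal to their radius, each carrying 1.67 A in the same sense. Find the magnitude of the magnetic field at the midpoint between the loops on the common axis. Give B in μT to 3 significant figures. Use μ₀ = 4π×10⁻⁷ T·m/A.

Each loop contributes B = μ₀IR²/[2(R²+z²)^(3/2)] on the axis, with z measured from that loop.
Loop 1 (z = 0.0358 m): B₁ = 1.05×10⁻⁵ T. Loop 2 (z = 0.0358 m): B₂ = 1.05×10⁻⁵ T.
The fields add: B = B₁ + B₂ = 2.10×10⁻⁵ T.

B ≈ 21.0 μT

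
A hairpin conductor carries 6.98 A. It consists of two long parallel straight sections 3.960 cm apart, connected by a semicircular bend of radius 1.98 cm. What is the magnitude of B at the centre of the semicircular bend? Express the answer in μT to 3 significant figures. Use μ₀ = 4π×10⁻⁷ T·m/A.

The semicircular arc contributes B_arc = μ₀I·π/(4πR) = μ₀I/(4R) = 1.11×10⁻⁴ T.
Each semi-infinite lead is at perpendicular distance R = 0.0198 m from the centre, with the perpendicular foot at its near end, so it contributes μ₀I/(4πR); both point the same way, together 7.05×10⁻⁵ T.
Arc and leads all point the same direction: B = 1.11×10⁻⁴ + 7.05×10⁻⁵ = 1.81×10⁻⁴ T.

B ≈ 181 μT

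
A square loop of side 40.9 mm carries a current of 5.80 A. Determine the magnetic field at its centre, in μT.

Each side is a finite straight segment at perpendicular distance d = a/(2 tan(π/4)) = 0.02045 m from the centre, with end-angles ±π/4.
One side contributes B₁ = (μ₀I/4πd)·2 sin(π/4) = 4.01×10⁻⁵ T.
All 4 sides add in the same direction: B = 4 × 4.01×10⁻⁵ = 1.60×10⁻⁴ T.

B ≈ 160 μT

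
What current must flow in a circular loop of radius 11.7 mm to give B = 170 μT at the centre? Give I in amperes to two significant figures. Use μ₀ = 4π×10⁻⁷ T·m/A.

At the centre of a circular loop B = μ₀I/(2R), so I = 2RB/μ₀.
With R = 0.0117 m, I = 2 × 0.0117 × 1.70×10⁻⁴ / (4π×10⁻⁷) = 3.17 A.

I ≈ 3.2 A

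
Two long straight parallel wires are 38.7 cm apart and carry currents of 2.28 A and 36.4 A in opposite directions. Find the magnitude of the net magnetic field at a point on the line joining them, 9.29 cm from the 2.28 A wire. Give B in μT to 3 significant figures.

Each long wire gives B = μ₀I/(2πd). Distances are d₁ = 0.0929 m and d₂ = 0.2941 m.
B₁ = 4.91×10⁻⁶ T, B₂ = 2.48×10⁻⁵ T.
Between antiparallel currents both contributions point the same way, so they add. B = B₁ + B₂ = 4.91×10⁻⁶ + 2.48×10⁻⁵ = 2.97×10⁻⁵ T.

B ≈ 29.7 μT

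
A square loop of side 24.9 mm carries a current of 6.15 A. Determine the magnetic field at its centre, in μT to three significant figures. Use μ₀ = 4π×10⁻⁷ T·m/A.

B ≈ 279 μT

Each side is a finite straight segment at perpendicular distance d = a/(2 tan(π/4)) = 0.01245 m from the centre, with end-angles ±π/4.
One side contributes B₁ = (μ₀I/4πd)·2 sin(π/4) = 6.99×10⁻⁵ T.
All 4 sides add in the same direction: B = 4 × 6.99×10⁻⁵ = 2.79×10⁻⁴ T.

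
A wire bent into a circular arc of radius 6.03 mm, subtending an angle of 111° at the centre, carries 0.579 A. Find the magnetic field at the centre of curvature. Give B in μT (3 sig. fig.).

B ≈ 18.6 μT

The Biot–Savart field of a circular arc at its centre is B = μ₀Iφ/(4πR), with φ = 1.937 rad.
B = (4π×10⁻⁷ × 0.579 × 1.937) / (4π × 0.00603) = 1.86×10⁻⁵ T.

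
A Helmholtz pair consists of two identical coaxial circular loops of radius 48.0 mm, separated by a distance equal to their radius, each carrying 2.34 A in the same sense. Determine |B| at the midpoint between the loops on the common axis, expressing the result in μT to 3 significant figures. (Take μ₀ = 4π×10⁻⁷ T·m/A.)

Each loop contributes B = μ₀IR²/[2(R²+z²)^(3/2)] on the axis, with z measured from that loop.
Loop 1 (z = 0.024 m): B₁ = 2.19×10⁻⁵ T. Loop 2 (z = 0.024 m): B₂ = 2.19×10⁻⁵ T.
The fields add: B = B₁ + B₂ = 4.38×10⁻⁵ T.

B ≈ 43.8 μT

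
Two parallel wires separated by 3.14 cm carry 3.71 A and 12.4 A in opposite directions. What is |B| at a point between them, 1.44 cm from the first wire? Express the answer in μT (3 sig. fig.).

Each long wire gives B = μ₀I/(2πd). Distances are d₁ = 0.0144 m and d₂ = 0.017 m.
B₁ = 5.15×10⁻⁵ T, B₂ = 1.46×10⁻⁴ T.
Between antiparallel currents both contributions point the same way, so they add. B = B₁ + B₂ = 5.15×10⁻⁵ + 1.46×10⁻⁴ = 1.97×10⁻⁴ T.

B ≈ 197 μT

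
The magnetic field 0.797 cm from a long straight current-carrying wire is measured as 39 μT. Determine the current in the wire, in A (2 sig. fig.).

I ≈ 1.6 A

For a long straight wire B = μ₀I/(2πd), so I = 2πdB/μ₀.
I = 2π × 0.00797 × 3.90×10⁻⁵ / (4π×10⁻⁷) = 1.55 A.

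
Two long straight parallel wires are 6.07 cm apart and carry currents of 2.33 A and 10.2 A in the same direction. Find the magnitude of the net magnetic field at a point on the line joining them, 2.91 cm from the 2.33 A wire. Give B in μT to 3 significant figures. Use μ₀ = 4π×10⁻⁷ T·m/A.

B ≈ 48.5 μT

Each long wire gives B = μ₀I/(2πd). Distances are d₁ = 0.0291 m and d₂ = 0.0316 m.
B₁ = 1.60×10⁻⁵ T, B₂ = 6.46×10⁻⁵ T.
Between parallel currents the two contributions point in opposite directions, so they subtract. B = |B₁ − B₂| = |1.60×10⁻⁵ − 6.46×10⁻⁵| = 4.85×10⁻⁵ T.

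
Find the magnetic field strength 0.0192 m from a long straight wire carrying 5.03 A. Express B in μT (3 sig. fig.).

B ≈ 52.4 μT

For an infinitely long straight wire, B = μ₀I/(2πd).
B = (4π×10⁻⁷ × 5.03) / (2π × 0.0192) = 5.24×10⁻⁵ T.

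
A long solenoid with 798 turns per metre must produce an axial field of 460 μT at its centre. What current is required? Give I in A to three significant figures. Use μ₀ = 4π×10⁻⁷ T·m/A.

I ≈ 0.459 A

Inside a long solenoid B = μ₀nI with n = 798 m⁻¹, so I = B/(μ₀n).
I = 4.60×10⁻⁴ / (4π×10⁻⁷ × 798) = 0.459 A.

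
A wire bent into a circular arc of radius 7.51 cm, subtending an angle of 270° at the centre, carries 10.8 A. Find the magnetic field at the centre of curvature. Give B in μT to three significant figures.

The Biot–Savart field of a circular arc at its centre is B = μ₀Iφ/(4πR), with φ = 4.712 rad.
B = (4π×10⁻⁷ × 10.8 × 4.712) / (4π × 0.0751) = 6.78×10⁻⁵ T.

B ≈ 67.8 μT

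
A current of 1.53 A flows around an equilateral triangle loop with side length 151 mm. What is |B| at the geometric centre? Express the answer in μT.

B ≈ 18.2 μT

Each side is a finite straight segment at perpendicular distance d = a/(2 tan(π/3)) = 0.04359 m from the centre, with end-angles ±π/3.
One side contributes B₁ = (μ₀I/4πd)·2 sin(π/3) = 6.08×10⁻⁶ T.
All 3 sides add in the same direction: B = 3 × 6.08×10⁻⁶ = 1.82×10⁻⁵ T.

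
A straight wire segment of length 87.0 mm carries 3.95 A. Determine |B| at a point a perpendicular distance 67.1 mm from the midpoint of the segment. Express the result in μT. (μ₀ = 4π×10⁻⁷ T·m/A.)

For a finite straight segment, B = (μ₀I/4πd)(sinθ₁ + sinθ₂), where θ₁, θ₂ are the angles from the perpendicular to each end.
The perpendicular from the point meets the wire at its midpoint, so each end is L/2 = 0.0435 m away along the wire.
sinθ₁ = 0.0435/√(0.0435²+0.0671²) = 0.5440; sinθ₂ = 0.0435/√(0.0435²+0.0671²) = 0.5440.
B = (4π×10⁻⁷ × 3.95) / (4π × 0.0671) × (0.5440 + 0.5440) = 6.40×10⁻⁶ T.

B ≈ 6.40 μT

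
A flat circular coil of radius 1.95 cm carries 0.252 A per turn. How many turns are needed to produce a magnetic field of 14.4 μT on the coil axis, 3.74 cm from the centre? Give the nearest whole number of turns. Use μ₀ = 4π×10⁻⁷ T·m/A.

N = 18

For an N-turn coil, B = Nμ₀IR²/[2(R²+z²)^(3/2)]. A single turn gives B₁ = 8.02×10⁻⁷ T with R = 0.0195 m, z = 0.0374 m.
N = B/B₁ = 1.44×10⁻⁵ / 8.02×10⁻⁷ = 17.95.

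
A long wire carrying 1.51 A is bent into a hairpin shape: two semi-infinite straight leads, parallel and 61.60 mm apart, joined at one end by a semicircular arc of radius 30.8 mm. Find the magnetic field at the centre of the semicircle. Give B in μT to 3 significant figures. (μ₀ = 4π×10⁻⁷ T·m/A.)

The semicircular arc contributes B_arc = μ₀I·π/(4πR) = μ₀I/(4R) = 1.54×10⁻⁵ T.
Each semi-infinite lead is at perpendicular distance R = 0.0308 m from the centre, with the perpendicular foot at its near end, so it contributes μ₀I/(4πR); both point the same way, together 9.81×10⁻⁶ T.
Arc and leads all point the same direction: B = 1.54×10⁻⁵ + 9.81×10⁻⁶ = 2.52×10⁻⁵ T.

B ≈ 25.2 μT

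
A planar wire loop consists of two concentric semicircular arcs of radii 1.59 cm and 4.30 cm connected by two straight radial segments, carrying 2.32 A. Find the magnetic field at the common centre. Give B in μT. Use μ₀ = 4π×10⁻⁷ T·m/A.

The radial connectors point toward the centre, so dl × r̂ = 0 and they contribute nothing.
Each semicircle gives μ₀I/(4R): inner arc 4.58×10⁻⁵ T, outer arc 1.69×10⁻⁵ T.
The two arcs carry current in opposite angular senses, so their fields oppose: B = |4.58×10⁻⁵ − 1.69×10⁻⁵| = 2.89×10⁻⁵ T.

B ≈ 28.9 μT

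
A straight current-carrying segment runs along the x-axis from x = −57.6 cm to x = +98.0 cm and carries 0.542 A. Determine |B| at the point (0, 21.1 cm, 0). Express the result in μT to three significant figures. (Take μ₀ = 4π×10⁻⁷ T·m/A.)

B ≈ 0.492 μT

For a finite straight segment, B = (μ₀I/4πd)(sinθ₁ + sinθ₂), where θ₁, θ₂ are the angles from the perpendicular to each end.
The perpendicular distance is d = 0.211 m; the end-offsets along the wire are a = 0.576 m and b = 0.98 m.
sinθ₁ = 0.576/√(0.576²+0.211²) = 0.9390; sinθ₂ = 0.98/√(0.98²+0.211²) = 0.9776.
B = (4π×10⁻⁷ × 0.542) / (4π × 0.211) × (0.9390 + 0.9776) = 4.92×10⁻⁷ T.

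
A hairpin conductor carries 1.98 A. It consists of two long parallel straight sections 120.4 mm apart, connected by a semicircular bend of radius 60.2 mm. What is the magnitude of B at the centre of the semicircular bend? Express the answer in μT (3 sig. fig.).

B ≈ 16.9 μT

The semicircular arc contributes B_arc = μ₀I·π/(4πR) = μ₀I/(4R) = 1.03×10⁻⁵ T.
Each semi-infinite lead is at perpendicular distance R = 0.0602 m from the centre, with the perpendicular foot at its near end, so it contributes μ₀I/(4πR); both point the same way, together 6.58×10⁻⁶ T.
Arc and leads all point the same direction: B = 1.03×10⁻⁵ + 6.58×10⁻⁶ = 1.69×10⁻⁵ T.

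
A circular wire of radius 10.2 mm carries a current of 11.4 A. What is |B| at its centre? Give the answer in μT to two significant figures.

B ≈ 700 μT

At the centre of a circular loop the Biot–Savart law gives B = μ₀I/(2R).
B = (4π×10⁻⁷ × 11.4) / (2 × 0.0102) = 7.02×10⁻⁴ T.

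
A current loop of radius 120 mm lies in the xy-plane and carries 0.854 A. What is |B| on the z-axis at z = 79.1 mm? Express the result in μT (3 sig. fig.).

B ≈ 2.60 μT

On the axis of a circular loop, B = μ₀IR² / [2(R²+z²)^(3/2)].
R² + z² = (0.12)² + (0.0791)² = 0.02066 m², and (R²+z²)^(3/2) = 2.97×10⁻³ m³.
B = (4π×10⁻⁷ × 0.854 × 0.0144) / (2 × 2.97×10⁻³) = 2.60×10⁻⁶ T.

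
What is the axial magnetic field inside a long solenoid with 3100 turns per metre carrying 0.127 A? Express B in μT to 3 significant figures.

B ≈ 495 μT

Inside a long solenoid, B = μ₀nI with n = 3100 turns/m.
B = 4π×10⁻⁷ × 3100 × 0.127 = 4.95×10⁻⁴ T.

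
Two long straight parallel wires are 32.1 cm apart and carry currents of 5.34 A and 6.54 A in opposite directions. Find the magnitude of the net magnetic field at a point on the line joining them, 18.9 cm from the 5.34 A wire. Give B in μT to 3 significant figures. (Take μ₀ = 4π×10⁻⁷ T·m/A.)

B ≈ 15.6 μT

Each long wire gives B = μ₀I/(2πd). Distances are d₁ = 0.189 m and d₂ = 0.132 m.
B₁ = 5.65×10⁻⁶ T, B₂ = 9.91×10⁻⁶ T.
Between antiparallel currents both contributions point the same way, so they add. B = B₁ + B₂ = 5.65×10⁻⁶ + 9.91×10⁻⁶ = 1.56×10⁻⁵ T.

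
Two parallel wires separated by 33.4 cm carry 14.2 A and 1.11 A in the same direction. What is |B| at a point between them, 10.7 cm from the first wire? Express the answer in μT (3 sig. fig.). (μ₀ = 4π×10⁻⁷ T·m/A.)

B ≈ 25.6 μT

Each long wire gives B = μ₀I/(2πd). Distances are d₁ = 0.107 m and d₂ = 0.227 m.
B₁ = 2.65×10⁻⁵ T, B₂ = 9.78×10⁻⁷ T.
Between parallel currents the two contributions point in opposite directions, so they subtract. B = |B₁ − B₂| = |2.65×10⁻⁵ − 9.78×10⁻⁷| = 2.56×10⁻⁵ T.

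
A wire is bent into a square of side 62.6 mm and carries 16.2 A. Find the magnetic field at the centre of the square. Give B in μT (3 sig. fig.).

B ≈ 293 μT

Each side is a finite straight segment at perpendicular distance d = a/(2 tan(π/4)) = 0.0313 m from the centre, with end-angles ±π/4.
One side contributes B₁ = (μ₀I/4πd)·2 sin(π/4) = 7.32×10⁻⁵ T.
All 4 sides add in the same direction: B = 4 × 7.32×10⁻⁵ = 2.93×10⁻⁴ T.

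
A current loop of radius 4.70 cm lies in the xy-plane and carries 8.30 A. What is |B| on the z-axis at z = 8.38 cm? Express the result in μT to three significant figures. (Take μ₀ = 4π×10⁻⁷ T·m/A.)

On the axis of a circular loop, B = μ₀IR² / [2(R²+z²)^(3/2)].
R² + z² = (0.047)² + (0.0838)² = 0.009231 m², and (R²+z²)^(3/2) = 8.87×10⁻⁴ m³.
B = (4π×10⁻⁷ × 8.30 × 0.002209) / (2 × 8.87×10⁻⁴) = 1.30×10⁻⁵ T.

B ≈ 13.0 μT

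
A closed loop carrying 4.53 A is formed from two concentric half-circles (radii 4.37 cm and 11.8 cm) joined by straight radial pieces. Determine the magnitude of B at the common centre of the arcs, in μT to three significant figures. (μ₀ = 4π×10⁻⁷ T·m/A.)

B ≈ 20.5 μT

The radial connectors point toward the centre, so dl × r̂ = 0 and they contribute nothing.
Each semicircle gives μ₀I/(4R): inner arc 3.26×10⁻⁵ T, outer arc 1.21×10⁻⁵ T.
The two arcs carry current in opposite angular senses, so their fields oppose: B = |3.26×10⁻⁵ − 1.21×10⁻⁵| = 2.05×10⁻⁵ T.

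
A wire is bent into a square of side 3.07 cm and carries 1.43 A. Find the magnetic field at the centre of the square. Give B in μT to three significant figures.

Each side is a finite straight segment at perpendicular distance d = a/(2 tan(π/4)) = 0.01535 m from the centre, with end-angles ±π/4.
One side contributes B₁ = (μ₀I/4πd)·2 sin(π/4) = 1.32×10⁻⁵ T.
All 4 sides add in the same direction: B = 4 × 1.32×10⁻⁵ = 5.27×10⁻⁵ T.

B ≈ 52.7 μT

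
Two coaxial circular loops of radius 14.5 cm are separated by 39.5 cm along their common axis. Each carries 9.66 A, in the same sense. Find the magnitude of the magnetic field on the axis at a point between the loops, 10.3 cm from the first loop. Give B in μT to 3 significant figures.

Each loop contributes B = μ₀IR²/[2(R²+z²)^(3/2)] on the axis, with z measured from that loop.
Loop 1 (z = 0.103 m): B₁ = 2.27×10⁻⁵ T. Loop 2 (z = 0.292 m): B₂ = 3.68×10⁻⁶ T.
The fields add: B = B₁ + B₂ = 2.64×10⁻⁵ T.

B ≈ 26.4 μT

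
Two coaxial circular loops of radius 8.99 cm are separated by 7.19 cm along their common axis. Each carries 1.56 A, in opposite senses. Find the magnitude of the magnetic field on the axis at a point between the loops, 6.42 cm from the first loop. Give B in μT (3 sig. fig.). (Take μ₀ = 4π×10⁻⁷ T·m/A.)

B ≈ 4.91 μT

Each loop contributes B = μ₀IR²/[2(R²+z²)^(3/2)] on the axis, with z measured from that loop.
Loop 1 (z = 0.0642 m): B₁ = 5.88×10⁻⁶ T. Loop 2 (z = 0.0077 m): B₂ = 1.08×10⁻⁵ T.
The fields oppose: B = |B₁ − B₂| = 4.91×10⁻⁶ T.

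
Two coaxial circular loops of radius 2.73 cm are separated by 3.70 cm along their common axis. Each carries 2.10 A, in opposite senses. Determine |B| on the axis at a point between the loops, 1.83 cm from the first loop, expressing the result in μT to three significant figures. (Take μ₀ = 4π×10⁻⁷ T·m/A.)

B ≈ 0.560 μT

Each loop contributes B = μ₀IR²/[2(R²+z²)^(3/2)] on the axis, with z measured from that loop.
Loop 1 (z = 0.0183 m): B₁ = 2.77×10⁻⁵ T. Loop 2 (z = 0.0187 m): B₂ = 2.71×10⁻⁵ T.
The fields oppose: B = |B₁ − B₂| = 5.60×10⁻⁷ T.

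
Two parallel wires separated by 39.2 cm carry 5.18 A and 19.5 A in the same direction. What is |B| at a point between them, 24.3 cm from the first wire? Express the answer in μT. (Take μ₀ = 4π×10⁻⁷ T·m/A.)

Each long wire gives B = μ₀I/(2πd). Distances are d₁ = 0.243 m and d₂ = 0.149 m.
B₁ = 4.26×10⁻⁶ T, B₂ = 2.62×10⁻⁵ T.
Between parallel currents the two contributions point in opposite directions, so they subtract. B = |B₁ − B₂| = |4.26×10⁻⁶ − 2.62×10⁻⁵| = 2.19×10⁻⁵ T.

B ≈ 21.9 μT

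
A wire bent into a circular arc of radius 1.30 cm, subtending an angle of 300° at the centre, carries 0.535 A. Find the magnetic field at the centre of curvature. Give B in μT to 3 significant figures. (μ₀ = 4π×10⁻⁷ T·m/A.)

B ≈ 21.5 μT

The Biot–Savart field of a circular arc at its centre is B = μ₀Iφ/(4πR), with φ = 5.236 rad.
B = (4π×10⁻⁷ × 0.535 × 5.236) / (4π × 0.013) = 2.15×10⁻⁵ T.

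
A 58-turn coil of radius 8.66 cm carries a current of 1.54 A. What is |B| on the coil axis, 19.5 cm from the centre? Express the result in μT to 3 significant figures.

B ≈ 43.3 μT

For an N-turn flat coil, B = Nμ₀IR²/[2(R²+z²)^(3/2)] with R = 0.0866 m, z = 0.195 m.
B = 58 × 7.47×10⁻⁷ T = 4.33×10⁻⁵ T.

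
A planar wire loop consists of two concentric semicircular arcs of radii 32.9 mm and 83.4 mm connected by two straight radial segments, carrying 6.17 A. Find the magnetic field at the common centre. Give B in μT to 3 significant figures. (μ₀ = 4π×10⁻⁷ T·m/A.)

B ≈ 35.7 μT

The radial connectors point toward the centre, so dl × r̂ = 0 and they contribute nothing.
Each semicircle gives μ₀I/(4R): inner arc 5.89×10⁻⁵ T, outer arc 2.32×10⁻⁵ T.
The two arcs carry current in opposite angular senses, so their fields oppose: B = |5.89×10⁻⁵ − 2.32×10⁻⁵| = 3.57×10⁻⁵ T.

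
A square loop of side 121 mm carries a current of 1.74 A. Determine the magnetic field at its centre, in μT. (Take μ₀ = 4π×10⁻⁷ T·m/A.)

Each side is a finite straight segment at perpendicular distance d = a/(2 tan(π/4)) = 0.0605 m from the centre, with end-angles ±π/4.
One side contributes B₁ = (μ₀I/4πd)·2 sin(π/4) = 4.07×10⁻⁶ T.
All 4 sides add in the same direction: B = 4 × 4.07×10⁻⁶ = 1.63×10⁻⁵ T.

B ≈ 16.3 μT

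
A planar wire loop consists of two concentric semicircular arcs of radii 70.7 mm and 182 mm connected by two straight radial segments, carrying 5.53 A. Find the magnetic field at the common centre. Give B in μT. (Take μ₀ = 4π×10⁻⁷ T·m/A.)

The radial connectors point toward the centre, so dl × r̂ = 0 and they contribute nothing.
Each semicircle gives μ₀I/(4R): inner arc 2.46×10⁻⁵ T, outer arc 9.55×10⁻⁶ T.
The two arcs carry current in opposite angular senses, so their fields oppose: B = |2.46×10⁻⁵ − 9.55×10⁻⁶| = 1.50×10⁻⁵ T.

B ≈ 15.0 μT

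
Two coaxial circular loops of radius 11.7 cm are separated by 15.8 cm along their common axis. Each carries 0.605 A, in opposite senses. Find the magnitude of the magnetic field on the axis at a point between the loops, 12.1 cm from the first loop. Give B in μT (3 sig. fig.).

Each loop contributes B = μ₀IR²/[2(R²+z²)^(3/2)] on the axis, with z measured from that loop.
Loop 1 (z = 0.121 m): B₁ = 1.09×10⁻⁶ T. Loop 2 (z = 0.037 m): B₂ = 2.82×10⁻⁶ T.
The fields oppose: B = |B₁ − B₂| = 1.72×10⁻⁶ T.

B ≈ 1.72 μT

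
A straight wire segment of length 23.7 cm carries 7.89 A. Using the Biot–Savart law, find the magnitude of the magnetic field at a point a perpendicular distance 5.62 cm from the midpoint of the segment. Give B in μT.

For a finite straight segment, B = (μ₀I/4πd)(sinθ₁ + sinθ₂), where θ₁, θ₂ are the angles from the perpendicular to each end.
The perpendicular from the point meets the wire at its midpoint, so each end is L/2 = 0.1185 m away along the wire.
sinθ₁ = 0.1185/√(0.1185²+0.0562²) = 0.9035; sinθ₂ = 0.1185/√(0.1185²+0.0562²) = 0.9035.
B = (4π×10⁻⁷ × 7.89) / (4π × 0.0562) × (0.9035 + 0.9035) = 2.54×10⁻⁵ T.

B ≈ 25.4 μT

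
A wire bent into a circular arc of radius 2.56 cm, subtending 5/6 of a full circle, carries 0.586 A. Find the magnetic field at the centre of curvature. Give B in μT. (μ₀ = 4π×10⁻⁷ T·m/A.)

The Biot–Savart field of a circular arc at its centre is B = μ₀Iφ/(4πR), with φ = 5.236 rad.
B = (4π×10⁻⁷ × 0.586 × 5.236) / (4π × 0.0256) = 1.20×10⁻⁵ T.

B ≈ 12.0 μT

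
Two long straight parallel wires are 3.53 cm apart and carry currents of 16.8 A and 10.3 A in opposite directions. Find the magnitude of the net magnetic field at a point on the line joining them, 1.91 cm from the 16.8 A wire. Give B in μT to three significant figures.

B ≈ 303 μT

Each long wire gives B = μ₀I/(2πd). Distances are d₁ = 0.0191 m and d₂ = 0.0162 m.
B₁ = 1.76×10⁻⁴ T, B₂ = 1.27×10⁻⁴ T.
Between antiparallel currents both contributions point the same way, so they add. B = B₁ + B₂ = 1.76×10⁻⁴ + 1.27×10⁻⁴ = 3.03×10⁻⁴ T.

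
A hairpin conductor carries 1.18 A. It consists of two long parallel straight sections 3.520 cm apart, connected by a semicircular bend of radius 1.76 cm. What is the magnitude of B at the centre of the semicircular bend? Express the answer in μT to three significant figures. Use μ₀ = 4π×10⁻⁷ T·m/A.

B ≈ 34.5 μT

The semicircular arc contributes B_arc = μ₀I·π/(4πR) = μ₀I/(4R) = 2.11×10⁻⁵ T.
Each semi-infinite lead is at perpendicular distance R = 0.0176 m from the centre, with the perpendicular foot at its near end, so it contributes μ₀I/(4πR); both point the same way, together 1.34×10⁻⁵ T.
Arc and leads all point the same direction: B = 2.11×10⁻⁵ + 1.34×10⁻⁵ = 3.45×10⁻⁵ T.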